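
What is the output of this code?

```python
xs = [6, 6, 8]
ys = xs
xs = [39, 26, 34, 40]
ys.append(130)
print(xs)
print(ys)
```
[39, 26, 34, 40]
[6, 6, 8, 130]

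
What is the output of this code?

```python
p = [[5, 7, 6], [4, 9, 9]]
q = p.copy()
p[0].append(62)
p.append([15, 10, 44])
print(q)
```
[[5, 7, 6, 62], [4, 9, 9]]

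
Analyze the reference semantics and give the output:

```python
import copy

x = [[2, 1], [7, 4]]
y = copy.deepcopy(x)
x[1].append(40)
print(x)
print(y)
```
[[2, 1], [7, 4, 40]]
[[2, 1], [7, 4]]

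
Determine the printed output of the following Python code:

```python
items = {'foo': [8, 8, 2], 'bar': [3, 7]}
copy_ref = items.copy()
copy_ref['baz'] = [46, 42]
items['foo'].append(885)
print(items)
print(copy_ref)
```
{'foo': [8, 8, 2, 885], 'bar': [3, 7]}
{'foo': [8, 8, 2, 885], 'bar': [3, 7], 'baz': [46, 42]}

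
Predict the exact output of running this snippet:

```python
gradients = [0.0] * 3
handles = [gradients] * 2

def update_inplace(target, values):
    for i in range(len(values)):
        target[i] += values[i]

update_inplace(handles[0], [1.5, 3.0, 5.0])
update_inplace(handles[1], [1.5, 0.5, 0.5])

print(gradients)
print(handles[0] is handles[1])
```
[3.0, 3.5, 5.5]
True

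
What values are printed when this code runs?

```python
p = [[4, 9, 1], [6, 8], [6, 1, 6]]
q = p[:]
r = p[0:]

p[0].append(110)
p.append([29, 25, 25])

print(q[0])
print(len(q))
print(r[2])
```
[4, 9, 1, 110]
3
[6, 1, 6]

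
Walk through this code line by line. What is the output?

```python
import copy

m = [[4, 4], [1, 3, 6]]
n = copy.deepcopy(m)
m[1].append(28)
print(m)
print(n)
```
[[4, 4], [1, 3, 6, 28]]
[[4, 4], [1, 3, 6]]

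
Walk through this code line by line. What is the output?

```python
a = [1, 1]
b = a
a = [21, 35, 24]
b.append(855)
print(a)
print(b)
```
[21, 35, 24]
[1, 1, 855]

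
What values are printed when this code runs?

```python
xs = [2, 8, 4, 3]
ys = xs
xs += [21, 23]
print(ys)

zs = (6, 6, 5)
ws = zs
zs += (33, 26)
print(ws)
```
[2, 8, 4, 3, 21, 23]
(6, 6, 5)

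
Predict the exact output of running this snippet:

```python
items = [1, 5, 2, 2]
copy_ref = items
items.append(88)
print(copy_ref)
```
[1, 5, 2, 2, 88]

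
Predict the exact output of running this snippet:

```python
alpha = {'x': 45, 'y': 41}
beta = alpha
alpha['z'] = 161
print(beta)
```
{'x': 45, 'y': 41, 'z': 161}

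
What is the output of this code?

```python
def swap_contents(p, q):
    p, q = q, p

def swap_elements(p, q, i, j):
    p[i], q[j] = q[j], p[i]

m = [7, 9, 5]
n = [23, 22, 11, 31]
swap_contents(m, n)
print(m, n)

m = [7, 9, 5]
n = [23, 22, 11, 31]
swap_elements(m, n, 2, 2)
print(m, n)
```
[7, 9, 5] [23, 22, 11, 31]
[7, 9, 11] [23, 22, 5, 31]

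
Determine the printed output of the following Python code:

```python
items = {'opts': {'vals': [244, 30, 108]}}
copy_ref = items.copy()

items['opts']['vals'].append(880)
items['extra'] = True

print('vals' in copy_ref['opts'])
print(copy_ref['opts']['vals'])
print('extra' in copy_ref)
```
True
[244, 30, 108, 880]
False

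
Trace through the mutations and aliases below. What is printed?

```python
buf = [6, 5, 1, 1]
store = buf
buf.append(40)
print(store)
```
[6, 5, 1, 1, 40]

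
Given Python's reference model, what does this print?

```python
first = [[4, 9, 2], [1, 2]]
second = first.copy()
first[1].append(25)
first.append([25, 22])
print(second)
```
[[4, 9, 2], [1, 2, 25]]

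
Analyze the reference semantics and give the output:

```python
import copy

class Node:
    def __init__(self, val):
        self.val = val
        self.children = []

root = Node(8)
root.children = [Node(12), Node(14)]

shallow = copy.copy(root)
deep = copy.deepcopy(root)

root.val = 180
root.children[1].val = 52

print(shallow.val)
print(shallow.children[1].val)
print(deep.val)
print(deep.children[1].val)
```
8
52
8
14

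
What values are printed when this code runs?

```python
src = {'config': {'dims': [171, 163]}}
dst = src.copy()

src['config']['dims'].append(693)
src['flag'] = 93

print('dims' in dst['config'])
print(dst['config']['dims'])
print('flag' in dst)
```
True
[171, 163, 693]
False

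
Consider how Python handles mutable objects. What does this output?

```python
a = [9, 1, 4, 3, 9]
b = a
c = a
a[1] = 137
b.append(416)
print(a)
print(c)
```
[9, 137, 4, 3, 9, 416]
[9, 137, 4, 3, 9, 416]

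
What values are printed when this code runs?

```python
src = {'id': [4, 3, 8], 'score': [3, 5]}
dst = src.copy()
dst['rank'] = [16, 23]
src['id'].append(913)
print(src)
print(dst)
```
{'id': [4, 3, 8, 913], 'score': [3, 5]}
{'id': [4, 3, 8, 913], 'score': [3, 5], 'rank': [16, 23]}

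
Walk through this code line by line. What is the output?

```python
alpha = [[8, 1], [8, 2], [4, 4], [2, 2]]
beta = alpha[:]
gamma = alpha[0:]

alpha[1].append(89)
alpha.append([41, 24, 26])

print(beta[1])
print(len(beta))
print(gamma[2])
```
[8, 2, 89]
4
[4, 4]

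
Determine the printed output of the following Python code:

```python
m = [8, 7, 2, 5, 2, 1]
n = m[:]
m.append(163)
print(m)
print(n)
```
[8, 7, 2, 5, 2, 1, 163]
[8, 7, 2, 5, 2, 1]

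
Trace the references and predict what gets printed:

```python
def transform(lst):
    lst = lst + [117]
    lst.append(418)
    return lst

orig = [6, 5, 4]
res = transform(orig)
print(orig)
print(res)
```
[6, 5, 4]
[6, 5, 4, 117, 418]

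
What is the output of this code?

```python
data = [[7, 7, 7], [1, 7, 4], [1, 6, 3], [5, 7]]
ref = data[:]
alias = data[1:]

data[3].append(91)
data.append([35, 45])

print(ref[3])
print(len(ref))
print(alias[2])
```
[5, 7, 91]
4
[5, 7, 91]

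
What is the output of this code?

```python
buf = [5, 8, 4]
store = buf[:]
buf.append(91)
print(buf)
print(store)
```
[5, 8, 4, 91]
[5, 8, 4]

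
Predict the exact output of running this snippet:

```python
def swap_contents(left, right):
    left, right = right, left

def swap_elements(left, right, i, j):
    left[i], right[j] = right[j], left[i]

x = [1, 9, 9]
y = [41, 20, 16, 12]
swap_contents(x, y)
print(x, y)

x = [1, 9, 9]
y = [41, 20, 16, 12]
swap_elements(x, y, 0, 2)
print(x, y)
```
[1, 9, 9] [41, 20, 16, 12]
[16, 9, 9] [41, 20, 1, 12]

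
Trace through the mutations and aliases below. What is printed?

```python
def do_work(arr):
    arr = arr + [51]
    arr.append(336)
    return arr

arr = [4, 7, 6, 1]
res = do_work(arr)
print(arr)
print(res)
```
[4, 7, 6, 1]
[4, 7, 6, 1, 51, 336]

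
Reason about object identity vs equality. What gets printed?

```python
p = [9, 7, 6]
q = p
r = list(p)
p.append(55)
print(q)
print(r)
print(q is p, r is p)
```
[9, 7, 6, 55]
[9, 7, 6]
True False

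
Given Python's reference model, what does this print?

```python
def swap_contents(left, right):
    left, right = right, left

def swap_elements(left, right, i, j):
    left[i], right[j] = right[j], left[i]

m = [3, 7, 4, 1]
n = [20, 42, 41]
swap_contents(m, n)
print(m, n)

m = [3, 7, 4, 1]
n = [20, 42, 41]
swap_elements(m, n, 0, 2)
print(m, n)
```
[3, 7, 4, 1] [20, 42, 41]
[41, 7, 4, 1] [20, 42, 3]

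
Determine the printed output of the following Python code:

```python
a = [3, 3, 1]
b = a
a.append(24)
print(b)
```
[3, 3, 1, 24]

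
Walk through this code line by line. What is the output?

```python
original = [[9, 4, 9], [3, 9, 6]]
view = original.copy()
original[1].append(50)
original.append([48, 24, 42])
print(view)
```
[[9, 4, 9], [3, 9, 6, 50]]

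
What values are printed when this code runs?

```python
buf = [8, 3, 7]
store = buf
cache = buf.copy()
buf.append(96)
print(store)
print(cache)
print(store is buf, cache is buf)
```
[8, 3, 7, 96]
[8, 3, 7]
True False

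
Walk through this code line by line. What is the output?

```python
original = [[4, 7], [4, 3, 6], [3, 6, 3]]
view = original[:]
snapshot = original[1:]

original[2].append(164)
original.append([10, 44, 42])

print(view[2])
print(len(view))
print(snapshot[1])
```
[3, 6, 3, 164]
3
[3, 6, 3, 164]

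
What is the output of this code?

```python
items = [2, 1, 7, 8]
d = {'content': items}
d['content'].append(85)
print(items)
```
[2, 1, 7, 8, 85]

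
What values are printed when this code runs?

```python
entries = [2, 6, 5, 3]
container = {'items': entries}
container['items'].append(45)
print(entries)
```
[2, 6, 5, 3, 45]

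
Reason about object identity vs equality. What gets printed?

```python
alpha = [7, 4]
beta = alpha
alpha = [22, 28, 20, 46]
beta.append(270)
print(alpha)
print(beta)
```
[22, 28, 20, 46]
[7, 4, 270]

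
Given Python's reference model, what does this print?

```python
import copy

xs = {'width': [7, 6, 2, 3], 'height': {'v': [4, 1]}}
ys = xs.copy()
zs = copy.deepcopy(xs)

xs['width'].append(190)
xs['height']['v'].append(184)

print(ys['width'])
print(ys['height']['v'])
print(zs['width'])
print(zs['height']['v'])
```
[7, 6, 2, 3, 190]
[4, 1, 184]
[7, 6, 2, 3]
[4, 1]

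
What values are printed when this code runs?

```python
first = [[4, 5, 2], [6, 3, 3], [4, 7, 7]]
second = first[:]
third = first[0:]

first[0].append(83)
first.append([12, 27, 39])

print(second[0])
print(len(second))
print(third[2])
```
[4, 5, 2, 83]
3
[4, 7, 7]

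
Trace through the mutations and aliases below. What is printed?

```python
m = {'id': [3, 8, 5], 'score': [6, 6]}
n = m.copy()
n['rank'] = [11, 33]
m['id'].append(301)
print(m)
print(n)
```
{'id': [3, 8, 5, 301], 'score': [6, 6]}
{'id': [3, 8, 5, 301], 'score': [6, 6], 'rank': [11, 33]}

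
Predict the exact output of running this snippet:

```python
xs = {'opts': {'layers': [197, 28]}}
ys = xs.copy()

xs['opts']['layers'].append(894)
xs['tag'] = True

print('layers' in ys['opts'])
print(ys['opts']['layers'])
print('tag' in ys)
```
True
[197, 28, 894]
False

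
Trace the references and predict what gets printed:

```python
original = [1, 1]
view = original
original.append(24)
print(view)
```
[1, 1, 24]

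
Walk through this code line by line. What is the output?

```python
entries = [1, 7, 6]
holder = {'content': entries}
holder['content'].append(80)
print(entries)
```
[1, 7, 6, 80]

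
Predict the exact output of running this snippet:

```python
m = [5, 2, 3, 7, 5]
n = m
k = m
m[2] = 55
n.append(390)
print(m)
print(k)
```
[5, 2, 55, 7, 5, 390]
[5, 2, 55, 7, 5, 390]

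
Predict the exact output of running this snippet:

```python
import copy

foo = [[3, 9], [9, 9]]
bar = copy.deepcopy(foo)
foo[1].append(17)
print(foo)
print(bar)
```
[[3, 9], [9, 9, 17]]
[[3, 9], [9, 9]]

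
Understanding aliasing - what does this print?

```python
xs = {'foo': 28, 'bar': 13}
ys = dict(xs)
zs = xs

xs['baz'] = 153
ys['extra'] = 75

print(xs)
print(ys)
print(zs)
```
{'foo': 28, 'bar': 13, 'baz': 153}
{'foo': 28, 'bar': 13, 'extra': 75}
{'foo': 28, 'bar': 13, 'baz': 153}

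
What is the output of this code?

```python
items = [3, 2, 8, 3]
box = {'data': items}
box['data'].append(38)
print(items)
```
[3, 2, 8, 3, 38]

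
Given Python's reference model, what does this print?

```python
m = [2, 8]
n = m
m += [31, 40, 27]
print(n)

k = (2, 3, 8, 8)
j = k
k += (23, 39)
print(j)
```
[2, 8, 31, 40, 27]
(2, 3, 8, 8)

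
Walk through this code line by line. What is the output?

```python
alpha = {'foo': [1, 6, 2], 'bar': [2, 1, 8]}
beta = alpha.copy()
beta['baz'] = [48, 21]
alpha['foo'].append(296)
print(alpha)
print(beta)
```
{'foo': [1, 6, 2, 296], 'bar': [2, 1, 8]}
{'foo': [1, 6, 2, 296], 'bar': [2, 1, 8], 'baz': [48, 21]}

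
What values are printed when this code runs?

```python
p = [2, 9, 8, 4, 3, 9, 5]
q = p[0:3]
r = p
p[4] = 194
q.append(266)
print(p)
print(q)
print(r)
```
[2, 9, 8, 4, 194, 9, 5]
[2, 9, 8, 266]
[2, 9, 8, 4, 194, 9, 5]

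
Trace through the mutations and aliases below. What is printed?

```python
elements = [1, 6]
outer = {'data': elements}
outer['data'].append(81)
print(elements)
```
[1, 6, 81]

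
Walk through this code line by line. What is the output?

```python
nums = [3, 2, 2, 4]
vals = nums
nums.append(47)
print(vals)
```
[3, 2, 2, 4, 47]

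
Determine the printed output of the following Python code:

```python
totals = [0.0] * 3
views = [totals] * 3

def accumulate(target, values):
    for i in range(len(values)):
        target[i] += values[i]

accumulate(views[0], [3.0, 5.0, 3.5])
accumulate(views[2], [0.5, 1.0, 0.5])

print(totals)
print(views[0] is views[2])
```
[3.5, 6.0, 4.0]
True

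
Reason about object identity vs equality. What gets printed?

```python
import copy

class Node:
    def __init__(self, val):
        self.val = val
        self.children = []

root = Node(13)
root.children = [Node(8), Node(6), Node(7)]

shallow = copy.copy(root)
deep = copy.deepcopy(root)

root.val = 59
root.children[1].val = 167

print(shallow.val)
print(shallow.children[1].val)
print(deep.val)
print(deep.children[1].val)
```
13
167
13
6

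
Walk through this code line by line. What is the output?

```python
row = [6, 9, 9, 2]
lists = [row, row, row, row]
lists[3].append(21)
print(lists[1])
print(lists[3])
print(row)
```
[6, 9, 9, 2, 21]
[6, 9, 9, 2, 21]
[6, 9, 9, 2, 21]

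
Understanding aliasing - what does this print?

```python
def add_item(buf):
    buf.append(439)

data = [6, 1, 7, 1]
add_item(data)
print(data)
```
[6, 1, 7, 1, 439]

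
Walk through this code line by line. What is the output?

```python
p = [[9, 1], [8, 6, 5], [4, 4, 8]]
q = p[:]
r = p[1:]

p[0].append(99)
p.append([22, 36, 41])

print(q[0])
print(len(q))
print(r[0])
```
[9, 1, 99]
3
[8, 6, 5]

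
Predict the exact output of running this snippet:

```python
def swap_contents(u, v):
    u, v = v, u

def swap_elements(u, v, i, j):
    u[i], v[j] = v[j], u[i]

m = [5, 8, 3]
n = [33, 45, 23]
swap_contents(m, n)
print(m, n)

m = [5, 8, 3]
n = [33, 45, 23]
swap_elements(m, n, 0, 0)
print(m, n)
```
[5, 8, 3] [33, 45, 23]
[33, 8, 3] [5, 45, 23]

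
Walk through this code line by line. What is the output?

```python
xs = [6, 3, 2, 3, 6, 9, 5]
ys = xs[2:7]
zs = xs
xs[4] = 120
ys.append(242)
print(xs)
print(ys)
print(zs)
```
[6, 3, 2, 3, 120, 9, 5]
[2, 3, 6, 9, 5, 242]
[6, 3, 2, 3, 120, 9, 5]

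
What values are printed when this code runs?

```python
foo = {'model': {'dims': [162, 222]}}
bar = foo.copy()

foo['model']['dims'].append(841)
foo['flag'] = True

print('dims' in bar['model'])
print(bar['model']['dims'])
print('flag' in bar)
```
True
[162, 222, 841]
False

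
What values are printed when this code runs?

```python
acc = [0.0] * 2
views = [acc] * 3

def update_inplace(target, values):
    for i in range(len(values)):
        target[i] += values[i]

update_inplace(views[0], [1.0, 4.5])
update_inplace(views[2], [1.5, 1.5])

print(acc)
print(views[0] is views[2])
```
[2.5, 6.0]
True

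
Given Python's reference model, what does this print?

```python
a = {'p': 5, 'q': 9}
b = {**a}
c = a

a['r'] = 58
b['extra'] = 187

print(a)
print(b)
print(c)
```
{'p': 5, 'q': 9, 'r': 58}
{'p': 5, 'q': 9, 'extra': 187}
{'p': 5, 'q': 9, 'r': 58}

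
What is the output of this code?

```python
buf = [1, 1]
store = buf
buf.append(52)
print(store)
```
[1, 1, 52]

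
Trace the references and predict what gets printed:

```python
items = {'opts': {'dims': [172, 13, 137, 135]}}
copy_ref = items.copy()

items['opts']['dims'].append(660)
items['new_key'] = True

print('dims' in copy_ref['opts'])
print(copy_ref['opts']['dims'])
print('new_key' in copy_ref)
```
True
[172, 13, 137, 135, 660]
False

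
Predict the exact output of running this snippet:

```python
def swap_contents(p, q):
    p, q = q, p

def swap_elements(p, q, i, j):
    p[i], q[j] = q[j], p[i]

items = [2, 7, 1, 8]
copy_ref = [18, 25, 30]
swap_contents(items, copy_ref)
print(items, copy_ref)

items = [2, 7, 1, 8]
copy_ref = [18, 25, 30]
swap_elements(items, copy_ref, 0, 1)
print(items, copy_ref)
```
[2, 7, 1, 8] [18, 25, 30]
[25, 7, 1, 8] [18, 2, 30]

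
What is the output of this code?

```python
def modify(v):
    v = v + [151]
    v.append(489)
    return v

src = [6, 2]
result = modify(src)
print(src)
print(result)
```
[6, 2]
[6, 2, 151, 489]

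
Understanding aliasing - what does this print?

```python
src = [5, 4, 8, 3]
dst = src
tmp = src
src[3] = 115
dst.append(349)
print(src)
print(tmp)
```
[5, 4, 8, 115, 349]
[5, 4, 8, 115, 349]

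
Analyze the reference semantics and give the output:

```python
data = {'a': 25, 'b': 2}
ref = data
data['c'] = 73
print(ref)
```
{'a': 25, 'b': 2, 'c': 73}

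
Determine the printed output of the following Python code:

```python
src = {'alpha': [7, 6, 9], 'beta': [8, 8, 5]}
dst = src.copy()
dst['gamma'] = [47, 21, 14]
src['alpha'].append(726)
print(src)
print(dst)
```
{'alpha': [7, 6, 9, 726], 'beta': [8, 8, 5]}
{'alpha': [7, 6, 9, 726], 'beta': [8, 8, 5], 'gamma': [47, 21, 14]}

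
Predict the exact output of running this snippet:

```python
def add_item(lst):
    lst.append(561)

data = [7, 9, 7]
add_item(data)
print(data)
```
[7, 9, 7, 561]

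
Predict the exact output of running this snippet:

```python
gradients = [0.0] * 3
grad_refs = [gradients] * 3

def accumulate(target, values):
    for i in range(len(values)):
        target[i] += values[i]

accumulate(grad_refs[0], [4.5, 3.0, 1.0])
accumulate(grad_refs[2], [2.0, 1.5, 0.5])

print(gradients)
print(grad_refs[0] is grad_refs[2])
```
[6.5, 4.5, 1.5]
True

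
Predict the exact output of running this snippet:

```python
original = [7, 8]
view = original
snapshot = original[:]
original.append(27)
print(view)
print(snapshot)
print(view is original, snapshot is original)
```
[7, 8, 27]
[7, 8]
True False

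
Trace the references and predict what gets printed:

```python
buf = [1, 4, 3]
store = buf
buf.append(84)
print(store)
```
[1, 4, 3, 84]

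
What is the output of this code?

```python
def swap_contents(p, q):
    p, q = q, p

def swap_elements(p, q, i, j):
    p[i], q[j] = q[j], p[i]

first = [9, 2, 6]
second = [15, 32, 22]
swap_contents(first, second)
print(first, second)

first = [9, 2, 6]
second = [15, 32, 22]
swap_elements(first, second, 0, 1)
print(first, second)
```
[9, 2, 6] [15, 32, 22]
[32, 2, 6] [15, 9, 22]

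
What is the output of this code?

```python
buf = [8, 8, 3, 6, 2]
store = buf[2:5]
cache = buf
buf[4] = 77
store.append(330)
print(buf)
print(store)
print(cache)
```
[8, 8, 3, 6, 77]
[3, 6, 2, 330]
[8, 8, 3, 6, 77]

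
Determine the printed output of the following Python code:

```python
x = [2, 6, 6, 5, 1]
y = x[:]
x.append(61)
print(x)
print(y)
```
[2, 6, 6, 5, 1, 61]
[2, 6, 6, 5, 1]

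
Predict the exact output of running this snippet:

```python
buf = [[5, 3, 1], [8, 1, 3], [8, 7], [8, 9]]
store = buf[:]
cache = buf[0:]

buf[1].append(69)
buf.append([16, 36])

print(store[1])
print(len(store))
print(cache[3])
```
[8, 1, 3, 69]
4
[8, 9]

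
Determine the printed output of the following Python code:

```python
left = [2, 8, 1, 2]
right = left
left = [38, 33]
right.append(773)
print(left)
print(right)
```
[38, 33]
[2, 8, 1, 2, 773]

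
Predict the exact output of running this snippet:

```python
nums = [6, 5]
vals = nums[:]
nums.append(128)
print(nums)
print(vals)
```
[6, 5, 128]
[6, 5]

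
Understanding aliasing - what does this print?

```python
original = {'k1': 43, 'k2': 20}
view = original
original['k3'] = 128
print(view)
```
{'k1': 43, 'k2': 20, 'k3': 128}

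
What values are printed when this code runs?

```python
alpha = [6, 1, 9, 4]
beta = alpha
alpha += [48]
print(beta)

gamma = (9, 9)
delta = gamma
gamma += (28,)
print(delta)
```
[6, 1, 9, 4, 48]
(9, 9)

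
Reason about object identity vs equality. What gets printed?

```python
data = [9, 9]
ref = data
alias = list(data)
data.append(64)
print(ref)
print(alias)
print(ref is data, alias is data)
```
[9, 9, 64]
[9, 9]
True False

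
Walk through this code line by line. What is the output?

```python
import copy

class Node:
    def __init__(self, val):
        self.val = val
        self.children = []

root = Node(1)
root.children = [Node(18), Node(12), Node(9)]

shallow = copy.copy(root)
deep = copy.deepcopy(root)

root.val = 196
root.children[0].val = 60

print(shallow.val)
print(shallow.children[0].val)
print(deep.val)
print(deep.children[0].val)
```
1
60
1
18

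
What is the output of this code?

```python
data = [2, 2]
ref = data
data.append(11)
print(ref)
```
[2, 2, 11]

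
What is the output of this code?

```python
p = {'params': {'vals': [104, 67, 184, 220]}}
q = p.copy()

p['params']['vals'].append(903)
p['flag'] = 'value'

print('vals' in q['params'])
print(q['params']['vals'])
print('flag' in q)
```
True
[104, 67, 184, 220, 903]
False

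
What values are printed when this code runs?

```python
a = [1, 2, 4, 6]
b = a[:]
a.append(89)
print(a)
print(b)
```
[1, 2, 4, 6, 89]
[1, 2, 4, 6]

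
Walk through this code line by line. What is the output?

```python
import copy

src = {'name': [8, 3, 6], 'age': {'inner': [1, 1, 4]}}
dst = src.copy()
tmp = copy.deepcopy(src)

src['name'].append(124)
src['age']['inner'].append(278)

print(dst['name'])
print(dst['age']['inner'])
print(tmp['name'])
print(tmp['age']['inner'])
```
[8, 3, 6, 124]
[1, 1, 4, 278]
[8, 3, 6]
[1, 1, 4]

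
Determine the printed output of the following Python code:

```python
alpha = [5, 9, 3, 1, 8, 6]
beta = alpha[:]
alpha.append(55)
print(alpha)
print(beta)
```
[5, 9, 3, 1, 8, 6, 55]
[5, 9, 3, 1, 8, 6]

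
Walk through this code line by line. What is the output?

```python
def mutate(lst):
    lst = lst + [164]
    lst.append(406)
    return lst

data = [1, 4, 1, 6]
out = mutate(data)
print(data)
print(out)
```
[1, 4, 1, 6]
[1, 4, 1, 6, 164, 406]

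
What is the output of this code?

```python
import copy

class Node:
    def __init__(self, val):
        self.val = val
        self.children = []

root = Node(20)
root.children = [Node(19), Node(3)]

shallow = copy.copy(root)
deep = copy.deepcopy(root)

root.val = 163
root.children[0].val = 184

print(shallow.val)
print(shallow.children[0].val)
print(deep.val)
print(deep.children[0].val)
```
20
184
20
19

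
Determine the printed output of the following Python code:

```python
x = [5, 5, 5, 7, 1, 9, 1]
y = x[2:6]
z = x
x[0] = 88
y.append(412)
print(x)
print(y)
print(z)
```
[88, 5, 5, 7, 1, 9, 1]
[5, 7, 1, 9, 412]
[88, 5, 5, 7, 1, 9, 1]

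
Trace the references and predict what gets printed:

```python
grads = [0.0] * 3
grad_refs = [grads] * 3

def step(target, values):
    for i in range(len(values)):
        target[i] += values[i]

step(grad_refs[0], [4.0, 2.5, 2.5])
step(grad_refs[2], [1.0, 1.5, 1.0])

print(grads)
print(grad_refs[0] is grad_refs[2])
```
[5.0, 4.0, 3.5]
True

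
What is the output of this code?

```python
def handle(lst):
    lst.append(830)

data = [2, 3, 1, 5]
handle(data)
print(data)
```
[2, 3, 1, 5, 830]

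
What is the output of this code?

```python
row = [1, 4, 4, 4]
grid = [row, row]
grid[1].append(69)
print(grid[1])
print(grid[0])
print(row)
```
[1, 4, 4, 4, 69]
[1, 4, 4, 4, 69]
[1, 4, 4, 4, 69]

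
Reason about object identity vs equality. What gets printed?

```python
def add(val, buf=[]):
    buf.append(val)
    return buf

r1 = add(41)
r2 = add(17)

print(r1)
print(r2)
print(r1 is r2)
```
[41, 17]
[41, 17]
True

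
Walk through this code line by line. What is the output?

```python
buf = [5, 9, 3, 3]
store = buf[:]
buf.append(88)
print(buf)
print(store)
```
[5, 9, 3, 3, 88]
[5, 9, 3, 3]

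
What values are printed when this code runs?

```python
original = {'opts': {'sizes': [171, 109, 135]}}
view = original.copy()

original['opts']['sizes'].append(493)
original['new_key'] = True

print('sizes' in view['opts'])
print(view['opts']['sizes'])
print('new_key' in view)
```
True
[171, 109, 135, 493]
False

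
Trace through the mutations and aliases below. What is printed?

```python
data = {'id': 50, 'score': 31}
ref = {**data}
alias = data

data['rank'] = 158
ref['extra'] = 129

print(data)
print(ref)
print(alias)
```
{'id': 50, 'score': 31, 'rank': 158}
{'id': 50, 'score': 31, 'extra': 129}
{'id': 50, 'score': 31, 'rank': 158}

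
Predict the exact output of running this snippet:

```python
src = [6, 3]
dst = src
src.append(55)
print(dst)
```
[6, 3, 55]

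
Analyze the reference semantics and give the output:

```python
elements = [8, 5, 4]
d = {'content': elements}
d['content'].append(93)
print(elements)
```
[8, 5, 4, 93]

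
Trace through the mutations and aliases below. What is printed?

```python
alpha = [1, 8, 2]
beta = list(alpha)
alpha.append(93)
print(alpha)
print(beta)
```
[1, 8, 2, 93]
[1, 8, 2]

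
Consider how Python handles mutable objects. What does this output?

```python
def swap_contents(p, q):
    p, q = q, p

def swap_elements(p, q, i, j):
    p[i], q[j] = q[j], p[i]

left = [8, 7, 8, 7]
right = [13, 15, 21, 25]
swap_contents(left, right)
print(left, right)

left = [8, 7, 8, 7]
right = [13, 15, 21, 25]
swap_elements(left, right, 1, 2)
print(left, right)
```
[8, 7, 8, 7] [13, 15, 21, 25]
[8, 21, 8, 7] [13, 15, 7, 25]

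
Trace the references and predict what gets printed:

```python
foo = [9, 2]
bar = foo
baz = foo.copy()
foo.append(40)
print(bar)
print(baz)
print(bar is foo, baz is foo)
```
[9, 2, 40]
[9, 2]
True False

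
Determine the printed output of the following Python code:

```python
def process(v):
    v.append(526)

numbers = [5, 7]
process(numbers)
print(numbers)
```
[5, 7, 526]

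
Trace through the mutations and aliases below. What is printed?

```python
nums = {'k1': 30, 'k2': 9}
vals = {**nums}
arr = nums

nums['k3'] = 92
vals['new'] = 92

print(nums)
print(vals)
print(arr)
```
{'k1': 30, 'k2': 9, 'k3': 92}
{'k1': 30, 'k2': 9, 'new': 92}
{'k1': 30, 'k2': 9, 'k3': 92}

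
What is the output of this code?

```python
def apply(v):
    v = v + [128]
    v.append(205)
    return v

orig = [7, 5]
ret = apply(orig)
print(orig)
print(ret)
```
[7, 5]
[7, 5, 128, 205]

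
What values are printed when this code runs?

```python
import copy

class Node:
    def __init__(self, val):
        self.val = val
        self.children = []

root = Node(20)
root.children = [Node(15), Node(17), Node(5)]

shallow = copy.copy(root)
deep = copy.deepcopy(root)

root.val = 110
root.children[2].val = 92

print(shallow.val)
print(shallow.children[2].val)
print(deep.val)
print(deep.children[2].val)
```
20
92
20
5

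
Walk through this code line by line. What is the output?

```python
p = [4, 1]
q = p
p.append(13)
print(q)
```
[4, 1, 13]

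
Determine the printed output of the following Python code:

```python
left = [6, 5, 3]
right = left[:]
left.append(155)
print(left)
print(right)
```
[6, 5, 3, 155]
[6, 5, 3]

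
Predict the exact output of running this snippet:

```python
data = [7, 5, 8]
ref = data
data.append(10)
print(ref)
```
[7, 5, 8, 10]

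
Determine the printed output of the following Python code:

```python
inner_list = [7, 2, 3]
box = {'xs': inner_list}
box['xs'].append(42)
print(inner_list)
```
[7, 2, 3, 42]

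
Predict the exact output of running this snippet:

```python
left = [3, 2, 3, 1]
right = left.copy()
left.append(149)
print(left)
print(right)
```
[3, 2, 3, 1, 149]
[3, 2, 3, 1]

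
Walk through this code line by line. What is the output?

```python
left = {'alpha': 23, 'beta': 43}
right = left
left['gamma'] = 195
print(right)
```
{'alpha': 23, 'beta': 43, 'gamma': 195}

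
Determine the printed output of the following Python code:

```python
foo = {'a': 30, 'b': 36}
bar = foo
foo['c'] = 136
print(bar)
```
{'a': 30, 'b': 36, 'c': 136}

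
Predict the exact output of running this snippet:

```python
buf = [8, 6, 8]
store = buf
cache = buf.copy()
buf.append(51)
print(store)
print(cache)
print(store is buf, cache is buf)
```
[8, 6, 8, 51]
[8, 6, 8]
True False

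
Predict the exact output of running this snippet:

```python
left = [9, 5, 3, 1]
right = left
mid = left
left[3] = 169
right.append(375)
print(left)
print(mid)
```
[9, 5, 3, 169, 375]
[9, 5, 3, 169, 375]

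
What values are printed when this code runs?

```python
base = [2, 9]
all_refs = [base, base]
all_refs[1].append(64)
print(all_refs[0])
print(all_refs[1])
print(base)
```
[2, 9, 64]
[2, 9, 64]
[2, 9, 64]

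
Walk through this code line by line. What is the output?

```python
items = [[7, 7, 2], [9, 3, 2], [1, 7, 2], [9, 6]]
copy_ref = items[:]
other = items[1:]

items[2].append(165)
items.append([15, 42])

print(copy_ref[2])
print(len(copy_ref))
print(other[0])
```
[1, 7, 2, 165]
4
[9, 3, 2]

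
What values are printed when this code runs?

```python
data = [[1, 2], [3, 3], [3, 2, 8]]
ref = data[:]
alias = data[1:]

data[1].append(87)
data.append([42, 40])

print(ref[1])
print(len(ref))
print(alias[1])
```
[3, 3, 87]
3
[3, 2, 8]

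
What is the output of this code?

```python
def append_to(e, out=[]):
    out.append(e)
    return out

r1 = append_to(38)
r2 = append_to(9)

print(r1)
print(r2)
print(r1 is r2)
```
[38, 9]
[38, 9]
True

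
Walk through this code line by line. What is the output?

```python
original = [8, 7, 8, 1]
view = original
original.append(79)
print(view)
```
[8, 7, 8, 1, 79]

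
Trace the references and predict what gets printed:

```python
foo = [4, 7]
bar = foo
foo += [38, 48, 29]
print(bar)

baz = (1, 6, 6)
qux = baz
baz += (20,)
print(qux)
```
[4, 7, 38, 48, 29]
(1, 6, 6)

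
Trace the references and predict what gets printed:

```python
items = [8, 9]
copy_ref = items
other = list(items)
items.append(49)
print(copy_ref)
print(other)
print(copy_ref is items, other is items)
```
[8, 9, 49]
[8, 9]
True False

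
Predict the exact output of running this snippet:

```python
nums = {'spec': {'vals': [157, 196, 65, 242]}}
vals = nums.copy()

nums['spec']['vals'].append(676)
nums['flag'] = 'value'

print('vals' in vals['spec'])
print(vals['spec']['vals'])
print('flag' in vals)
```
True
[157, 196, 65, 242, 676]
False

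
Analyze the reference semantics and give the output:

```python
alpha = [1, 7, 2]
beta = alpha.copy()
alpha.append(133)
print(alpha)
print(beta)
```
[1, 7, 2, 133]
[1, 7, 2]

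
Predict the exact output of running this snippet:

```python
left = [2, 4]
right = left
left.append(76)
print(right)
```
[2, 4, 76]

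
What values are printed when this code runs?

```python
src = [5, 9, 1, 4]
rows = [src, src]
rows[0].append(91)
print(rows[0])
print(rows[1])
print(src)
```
[5, 9, 1, 4, 91]
[5, 9, 1, 4, 91]
[5, 9, 1, 4, 91]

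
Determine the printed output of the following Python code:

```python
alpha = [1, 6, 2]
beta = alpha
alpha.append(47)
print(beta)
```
[1, 6, 2, 47]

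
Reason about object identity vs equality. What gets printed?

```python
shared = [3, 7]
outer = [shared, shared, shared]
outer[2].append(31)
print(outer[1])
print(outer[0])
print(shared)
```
[3, 7, 31]
[3, 7, 31]
[3, 7, 31]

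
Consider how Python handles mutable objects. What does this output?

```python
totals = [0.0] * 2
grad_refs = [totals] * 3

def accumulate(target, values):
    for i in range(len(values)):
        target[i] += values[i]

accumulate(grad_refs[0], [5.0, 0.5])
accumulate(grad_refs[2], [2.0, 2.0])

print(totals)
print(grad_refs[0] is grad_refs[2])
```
[7.0, 2.5]
True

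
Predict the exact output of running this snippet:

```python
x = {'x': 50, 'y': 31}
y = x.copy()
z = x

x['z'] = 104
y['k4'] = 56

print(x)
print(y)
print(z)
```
{'x': 50, 'y': 31, 'z': 104}
{'x': 50, 'y': 31, 'k4': 56}
{'x': 50, 'y': 31, 'z': 104}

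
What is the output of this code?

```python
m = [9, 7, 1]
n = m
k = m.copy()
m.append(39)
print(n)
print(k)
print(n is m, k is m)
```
[9, 7, 1, 39]
[9, 7, 1]
True False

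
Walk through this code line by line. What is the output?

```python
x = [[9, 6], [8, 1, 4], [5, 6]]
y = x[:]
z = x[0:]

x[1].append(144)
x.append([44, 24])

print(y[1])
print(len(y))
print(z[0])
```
[8, 1, 4, 144]
3
[9, 6]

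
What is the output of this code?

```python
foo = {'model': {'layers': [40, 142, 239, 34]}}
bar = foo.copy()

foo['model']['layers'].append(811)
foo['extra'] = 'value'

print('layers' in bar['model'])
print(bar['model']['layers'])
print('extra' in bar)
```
True
[40, 142, 239, 34, 811]
False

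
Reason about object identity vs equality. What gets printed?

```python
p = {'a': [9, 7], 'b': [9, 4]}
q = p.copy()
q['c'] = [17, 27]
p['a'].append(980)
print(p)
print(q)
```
{'a': [9, 7, 980], 'b': [9, 4]}
{'a': [9, 7, 980], 'b': [9, 4], 'c': [17, 27]}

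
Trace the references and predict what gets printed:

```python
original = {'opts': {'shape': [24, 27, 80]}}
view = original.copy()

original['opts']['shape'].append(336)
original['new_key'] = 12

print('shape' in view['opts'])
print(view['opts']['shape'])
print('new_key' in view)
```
True
[24, 27, 80, 336]
False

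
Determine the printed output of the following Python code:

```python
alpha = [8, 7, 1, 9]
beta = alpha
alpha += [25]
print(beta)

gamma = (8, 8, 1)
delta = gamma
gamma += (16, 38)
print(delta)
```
[8, 7, 1, 9, 25]
(8, 8, 1)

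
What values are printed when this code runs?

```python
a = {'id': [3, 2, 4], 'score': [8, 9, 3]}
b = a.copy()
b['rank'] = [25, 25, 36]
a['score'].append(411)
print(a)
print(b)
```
{'id': [3, 2, 4], 'score': [8, 9, 3, 411]}
{'id': [3, 2, 4], 'score': [8, 9, 3, 411], 'rank': [25, 25, 36]}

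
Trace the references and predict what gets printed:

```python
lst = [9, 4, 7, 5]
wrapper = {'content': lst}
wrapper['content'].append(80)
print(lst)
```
[9, 4, 7, 5, 80]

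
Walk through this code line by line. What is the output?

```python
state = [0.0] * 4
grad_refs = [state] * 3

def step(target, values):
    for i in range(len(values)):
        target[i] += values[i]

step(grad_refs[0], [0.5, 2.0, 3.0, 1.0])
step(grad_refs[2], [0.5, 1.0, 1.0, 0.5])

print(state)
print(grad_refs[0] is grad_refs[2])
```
[1.0, 3.0, 4.0, 1.5]
True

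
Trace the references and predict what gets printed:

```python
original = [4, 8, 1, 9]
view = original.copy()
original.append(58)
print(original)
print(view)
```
[4, 8, 1, 9, 58]
[4, 8, 1, 9]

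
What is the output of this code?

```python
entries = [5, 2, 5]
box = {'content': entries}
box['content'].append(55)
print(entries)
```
[5, 2, 5, 55]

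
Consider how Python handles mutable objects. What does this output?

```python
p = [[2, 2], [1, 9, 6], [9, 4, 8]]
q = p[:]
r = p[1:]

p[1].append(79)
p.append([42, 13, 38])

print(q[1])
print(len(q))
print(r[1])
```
[1, 9, 6, 79]
3
[9, 4, 8]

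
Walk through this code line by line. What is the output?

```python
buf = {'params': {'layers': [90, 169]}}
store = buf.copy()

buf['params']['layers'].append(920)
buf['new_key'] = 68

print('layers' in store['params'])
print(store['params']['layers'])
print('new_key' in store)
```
True
[90, 169, 920]
False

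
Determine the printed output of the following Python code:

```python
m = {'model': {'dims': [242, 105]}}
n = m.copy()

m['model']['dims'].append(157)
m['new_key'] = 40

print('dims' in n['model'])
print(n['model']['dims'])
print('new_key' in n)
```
True
[242, 105, 157]
False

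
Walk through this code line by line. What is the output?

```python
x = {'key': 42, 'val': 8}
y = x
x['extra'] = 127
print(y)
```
{'key': 42, 'val': 8, 'extra': 127}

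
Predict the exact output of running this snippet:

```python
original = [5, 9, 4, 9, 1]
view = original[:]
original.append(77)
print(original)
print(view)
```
[5, 9, 4, 9, 1, 77]
[5, 9, 4, 9, 1]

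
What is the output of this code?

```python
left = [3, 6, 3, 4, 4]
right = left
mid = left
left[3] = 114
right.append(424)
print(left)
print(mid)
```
[3, 6, 3, 114, 4, 424]
[3, 6, 3, 114, 4, 424]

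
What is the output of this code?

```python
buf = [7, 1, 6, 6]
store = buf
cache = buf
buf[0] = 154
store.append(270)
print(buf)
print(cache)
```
[154, 1, 6, 6, 270]
[154, 1, 6, 6, 270]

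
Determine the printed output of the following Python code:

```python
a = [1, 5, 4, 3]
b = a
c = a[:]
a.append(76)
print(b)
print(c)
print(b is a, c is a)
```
[1, 5, 4, 3, 76]
[1, 5, 4, 3]
True False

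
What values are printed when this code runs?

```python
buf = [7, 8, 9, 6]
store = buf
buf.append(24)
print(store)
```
[7, 8, 9, 6, 24]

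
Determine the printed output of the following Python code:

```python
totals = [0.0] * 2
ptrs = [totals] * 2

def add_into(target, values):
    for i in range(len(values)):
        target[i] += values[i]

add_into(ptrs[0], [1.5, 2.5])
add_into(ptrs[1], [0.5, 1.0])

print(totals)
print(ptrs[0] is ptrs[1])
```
[2.0, 3.5]
True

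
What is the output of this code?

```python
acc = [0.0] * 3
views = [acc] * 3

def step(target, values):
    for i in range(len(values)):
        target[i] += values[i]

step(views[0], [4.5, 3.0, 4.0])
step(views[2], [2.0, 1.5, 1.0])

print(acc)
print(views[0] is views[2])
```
[6.5, 4.5, 5.0]
True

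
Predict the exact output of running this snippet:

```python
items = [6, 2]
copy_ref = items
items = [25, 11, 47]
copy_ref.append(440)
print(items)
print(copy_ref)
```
[25, 11, 47]
[6, 2, 440]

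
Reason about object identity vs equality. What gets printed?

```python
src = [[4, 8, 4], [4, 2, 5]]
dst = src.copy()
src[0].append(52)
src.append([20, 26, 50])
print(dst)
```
[[4, 8, 4, 52], [4, 2, 5]]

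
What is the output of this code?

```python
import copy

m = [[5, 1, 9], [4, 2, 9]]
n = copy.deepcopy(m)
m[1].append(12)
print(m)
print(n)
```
[[5, 1, 9], [4, 2, 9, 12]]
[[5, 1, 9], [4, 2, 9]]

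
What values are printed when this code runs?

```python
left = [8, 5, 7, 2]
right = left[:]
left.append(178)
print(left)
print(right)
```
[8, 5, 7, 2, 178]
[8, 5, 7, 2]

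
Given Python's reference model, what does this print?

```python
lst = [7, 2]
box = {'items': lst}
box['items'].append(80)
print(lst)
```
[7, 2, 80]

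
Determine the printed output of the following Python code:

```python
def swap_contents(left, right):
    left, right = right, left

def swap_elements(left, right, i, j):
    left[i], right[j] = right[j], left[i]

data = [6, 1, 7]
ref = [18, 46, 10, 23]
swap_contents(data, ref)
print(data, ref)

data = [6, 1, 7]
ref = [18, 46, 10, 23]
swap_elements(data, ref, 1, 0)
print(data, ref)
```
[6, 1, 7] [18, 46, 10, 23]
[6, 18, 7] [1, 46, 10, 23]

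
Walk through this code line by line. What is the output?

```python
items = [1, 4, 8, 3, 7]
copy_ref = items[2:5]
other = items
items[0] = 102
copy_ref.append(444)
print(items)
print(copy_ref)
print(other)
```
[102, 4, 8, 3, 7]
[8, 3, 7, 444]
[102, 4, 8, 3, 7]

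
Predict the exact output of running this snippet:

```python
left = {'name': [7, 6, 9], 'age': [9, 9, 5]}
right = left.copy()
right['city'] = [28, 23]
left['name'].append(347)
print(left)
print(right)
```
{'name': [7, 6, 9, 347], 'age': [9, 9, 5]}
{'name': [7, 6, 9, 347], 'age': [9, 9, 5], 'city': [28, 23]}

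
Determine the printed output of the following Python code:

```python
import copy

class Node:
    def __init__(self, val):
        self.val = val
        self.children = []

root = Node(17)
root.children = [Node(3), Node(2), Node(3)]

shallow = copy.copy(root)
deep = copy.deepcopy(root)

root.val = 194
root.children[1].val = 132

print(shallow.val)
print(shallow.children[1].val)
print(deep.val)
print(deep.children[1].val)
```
17
132
17
2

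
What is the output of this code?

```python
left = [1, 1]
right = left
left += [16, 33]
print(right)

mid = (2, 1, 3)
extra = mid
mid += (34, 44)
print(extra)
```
[1, 1, 16, 33]
(2, 1, 3)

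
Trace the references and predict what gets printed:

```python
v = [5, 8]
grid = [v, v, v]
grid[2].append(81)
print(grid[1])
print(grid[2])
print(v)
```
[5, 8, 81]
[5, 8, 81]
[5, 8, 81]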